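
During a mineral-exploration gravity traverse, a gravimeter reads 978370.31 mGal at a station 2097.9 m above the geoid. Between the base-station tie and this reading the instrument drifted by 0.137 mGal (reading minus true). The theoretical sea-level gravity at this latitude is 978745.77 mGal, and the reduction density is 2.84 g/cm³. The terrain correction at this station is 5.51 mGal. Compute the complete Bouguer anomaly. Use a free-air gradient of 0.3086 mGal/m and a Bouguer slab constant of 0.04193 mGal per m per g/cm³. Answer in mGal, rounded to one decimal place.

Drift-corrected reading = 978370.31 − (0.137) = 978370.173 mGal
Free-air correction = 0.3086 × 2097.9 = 647.41 mGal
Free-air anomaly = 978370.173 − 978745.77 + (647.41) = 271.813 mGal
Bouguer slab correction = 0.04193 × 2.84 × 2097.9 = 249.82 mGal
Simple Bouguer anomaly = 271.813 − (249.82) = 21.993 mGal
Complete Bouguer anomaly = 21.993 + 5.51 = 27.503 mGal

27.5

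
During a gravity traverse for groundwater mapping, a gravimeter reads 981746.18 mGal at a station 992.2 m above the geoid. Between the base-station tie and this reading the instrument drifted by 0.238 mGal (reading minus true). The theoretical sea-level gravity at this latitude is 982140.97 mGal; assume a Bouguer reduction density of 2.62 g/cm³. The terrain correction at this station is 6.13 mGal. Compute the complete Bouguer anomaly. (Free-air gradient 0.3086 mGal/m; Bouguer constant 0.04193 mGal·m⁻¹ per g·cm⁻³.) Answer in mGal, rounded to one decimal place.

-191.7

Drift-corrected reading = 981746.18 − (0.238) = 981745.942 mGal
Free-air correction = 0.3086 × 992.2 = 306.19 mGal
Free-air anomaly = 981745.942 − 982140.97 + (306.19) = -88.838 mGal
Bouguer slab correction = 0.04193 × 2.62 × 992.2 = 109.00 mGal
Simple Bouguer anomaly = -88.838 − (109.00) = -197.838 mGal
Complete Bouguer anomaly = -197.838 + 6.13 = -191.708 mGal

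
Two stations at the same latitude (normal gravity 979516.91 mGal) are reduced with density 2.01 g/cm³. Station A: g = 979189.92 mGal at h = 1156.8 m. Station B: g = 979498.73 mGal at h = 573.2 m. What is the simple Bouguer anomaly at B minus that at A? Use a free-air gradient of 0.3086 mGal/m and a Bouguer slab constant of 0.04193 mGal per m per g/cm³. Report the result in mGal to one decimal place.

Δg_SB(A) = 979189.92 − 979516.91 + 0.3086×1156.8 − 0.04193×2.01×1156.8 = -67.50 mGal
Δg_SB(B) = 979498.73 − 979516.91 + 0.3086×573.2 − 0.04193×2.01×573.2 = 110.40 mGal
Difference = 110.40 − (-67.50) = 177.90 mGal

177.9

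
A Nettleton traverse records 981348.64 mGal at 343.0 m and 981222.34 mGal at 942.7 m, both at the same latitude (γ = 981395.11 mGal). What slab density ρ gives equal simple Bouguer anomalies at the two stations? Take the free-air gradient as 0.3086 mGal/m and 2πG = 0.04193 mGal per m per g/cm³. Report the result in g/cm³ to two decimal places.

Δg_obs = 981222.34 − 981348.64 = -126.30 mGal over Δh = 942.7 − 343.0 = 599.7 m
Equal Bouguer anomalies ⇒ Δg_obs + (0.3086 − 0.04193ρ)·Δh = 0
0.3086 − 0.04193ρ = −Δg_obs/Δh = 0.21061
ρ = (0.3086 − 0.21061) / 0.04193 = 2.34 g/cm³

2.34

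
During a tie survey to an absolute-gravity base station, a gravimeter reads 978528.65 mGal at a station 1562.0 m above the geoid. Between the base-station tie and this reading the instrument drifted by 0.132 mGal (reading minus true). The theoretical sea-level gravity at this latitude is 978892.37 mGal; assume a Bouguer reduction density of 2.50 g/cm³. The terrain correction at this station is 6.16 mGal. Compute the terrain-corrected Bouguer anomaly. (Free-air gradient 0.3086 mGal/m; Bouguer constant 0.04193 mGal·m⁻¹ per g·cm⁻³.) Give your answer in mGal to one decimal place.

Drift-corrected reading = 978528.65 − (0.132) = 978528.518 mGal
Free-air correction = 0.3086 × 1562.0 = 482.03 mGal
Free-air anomaly = 978528.518 − 978892.37 + (482.03) = 118.178 mGal
Bouguer slab correction = 0.04193 × 2.50 × 1562.0 = 163.74 mGal
Simple Bouguer anomaly = 118.178 − (163.74) = -45.562 mGal
Complete Bouguer anomaly = -45.562 + 6.16 = -39.402 mGal

-39.4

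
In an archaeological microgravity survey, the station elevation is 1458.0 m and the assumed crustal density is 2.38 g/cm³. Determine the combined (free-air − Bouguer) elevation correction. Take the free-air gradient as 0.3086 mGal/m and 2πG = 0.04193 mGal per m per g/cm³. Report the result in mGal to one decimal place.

304.4

Combined gradient = 0.3086 − 0.04193 × 2.38 = 0.2088066 mGal/m
Combined elevation correction = 0.2088066 × 1458.0 = 304.4 mGal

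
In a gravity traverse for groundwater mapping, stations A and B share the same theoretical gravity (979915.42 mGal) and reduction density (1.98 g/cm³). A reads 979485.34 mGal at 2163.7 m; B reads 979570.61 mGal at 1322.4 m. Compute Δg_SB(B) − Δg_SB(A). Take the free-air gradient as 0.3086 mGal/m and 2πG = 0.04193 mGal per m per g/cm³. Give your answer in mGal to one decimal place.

Δg_SB(A) = 979485.34 − 979915.42 + 0.3086×2163.7 − 0.04193×1.98×2163.7 = 58.00 mGal
Δg_SB(B) = 979570.61 − 979915.42 + 0.3086×1322.4 − 0.04193×1.98×1322.4 = -46.50 mGal
Difference = -46.50 − (58.00) = -104.50 mGal

-104.5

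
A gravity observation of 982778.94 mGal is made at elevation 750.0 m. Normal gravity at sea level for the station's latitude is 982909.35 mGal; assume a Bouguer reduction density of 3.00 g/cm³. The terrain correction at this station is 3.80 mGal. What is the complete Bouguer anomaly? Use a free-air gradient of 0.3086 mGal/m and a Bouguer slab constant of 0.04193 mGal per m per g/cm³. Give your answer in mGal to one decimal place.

Free-air correction = 0.3086 × 750.0 = 231.45 mGal
Free-air anomaly = 982778.94 − 982909.35 + (231.45) = 101.04 mGal
Bouguer slab correction = 0.04193 × 3.00 × 750.0 = 94.34 mGal
Simple Bouguer anomaly = 101.04 − (94.34) = 6.70 mGal
Complete Bouguer anomaly = 6.70 + 3.80 = 10.50 mGal

10.5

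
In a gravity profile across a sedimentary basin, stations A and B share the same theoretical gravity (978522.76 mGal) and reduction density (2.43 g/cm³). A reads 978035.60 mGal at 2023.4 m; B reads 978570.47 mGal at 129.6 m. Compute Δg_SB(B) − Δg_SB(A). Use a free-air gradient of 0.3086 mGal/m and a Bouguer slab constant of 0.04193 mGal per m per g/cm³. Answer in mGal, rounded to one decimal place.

Δg_SB(A) = 978035.60 − 978522.76 + 0.3086×2023.4 − 0.04193×2.43×2023.4 = -68.90 mGal
Δg_SB(B) = 978570.47 − 978522.76 + 0.3086×129.6 − 0.04193×2.43×129.6 = 74.50 mGal
Difference = 74.50 − (-68.90) = 143.40 mGal

143.4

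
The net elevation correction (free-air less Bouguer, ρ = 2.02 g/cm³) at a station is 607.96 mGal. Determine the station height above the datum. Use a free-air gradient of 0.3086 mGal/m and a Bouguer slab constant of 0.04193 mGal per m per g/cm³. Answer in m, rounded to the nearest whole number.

Combined gradient = 0.3086 − 0.04193 × 2.02 = 0.2239014 mGal/m
h = 607.96 / 0.2239014 = 2715.30 m

2715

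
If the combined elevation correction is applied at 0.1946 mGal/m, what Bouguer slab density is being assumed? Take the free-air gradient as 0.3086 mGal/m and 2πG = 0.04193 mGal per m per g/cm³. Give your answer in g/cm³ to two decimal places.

0.1946 = 0.3086 − 0.04193 × ρ
ρ = (0.3086 − 0.1946) / 0.04193 = 2.72 g/cm³

2.72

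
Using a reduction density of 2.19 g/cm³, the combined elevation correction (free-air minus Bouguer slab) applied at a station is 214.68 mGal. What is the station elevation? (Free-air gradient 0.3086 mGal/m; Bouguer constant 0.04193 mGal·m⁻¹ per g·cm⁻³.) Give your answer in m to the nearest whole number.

Combined gradient = 0.3086 − 0.04193 × 2.19 = 0.2167733 mGal/m
h = 214.68 / 0.2167733 = 990.34 m

990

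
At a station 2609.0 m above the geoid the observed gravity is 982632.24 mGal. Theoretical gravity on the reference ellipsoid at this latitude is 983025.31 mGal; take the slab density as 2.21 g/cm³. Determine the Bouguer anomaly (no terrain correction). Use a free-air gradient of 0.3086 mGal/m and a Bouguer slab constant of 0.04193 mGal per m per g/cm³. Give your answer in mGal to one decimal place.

170.3

Free-air correction = 0.3086 × 2609.0 = 805.14 mGal
Free-air anomaly = 982632.24 − 983025.31 + (805.14) = 412.07 mGal
Bouguer slab correction = 0.04193 × 2.21 × 2609.0 = 241.76 mGal
Simple Bouguer anomaly = 412.07 − (241.76) = 170.31 mGal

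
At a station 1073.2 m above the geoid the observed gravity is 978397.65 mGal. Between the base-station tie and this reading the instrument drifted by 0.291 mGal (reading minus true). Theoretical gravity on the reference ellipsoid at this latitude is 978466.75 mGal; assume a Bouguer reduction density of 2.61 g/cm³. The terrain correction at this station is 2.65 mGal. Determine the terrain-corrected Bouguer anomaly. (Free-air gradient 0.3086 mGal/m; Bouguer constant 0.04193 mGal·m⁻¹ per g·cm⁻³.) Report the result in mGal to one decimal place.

Drift-corrected reading = 978397.65 − (0.291) = 978397.359 mGal
Free-air correction = 0.3086 × 1073.2 = 331.19 mGal
Free-air anomaly = 978397.359 − 978466.75 + (331.19) = 261.799 mGal
Bouguer slab correction = 0.04193 × 2.61 × 1073.2 = 117.45 mGal
Simple Bouguer anomaly = 261.799 − (117.45) = 144.349 mGal
Complete Bouguer anomaly = 144.349 + 2.65 = 146.999 mGal

147.0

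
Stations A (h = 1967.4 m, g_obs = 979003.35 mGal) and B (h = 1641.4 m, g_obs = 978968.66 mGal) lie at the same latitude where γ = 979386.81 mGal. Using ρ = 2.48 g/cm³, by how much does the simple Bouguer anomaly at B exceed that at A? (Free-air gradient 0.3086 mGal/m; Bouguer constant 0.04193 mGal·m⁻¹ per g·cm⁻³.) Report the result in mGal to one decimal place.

-101.4

Δg_SB(A) = 979003.35 − 979386.81 + 0.3086×1967.4 − 0.04193×2.48×1967.4 = 19.10 mGal
Δg_SB(B) = 978968.66 − 979386.81 + 0.3086×1641.4 − 0.04193×2.48×1641.4 = -82.30 mGal
Difference = -82.30 − (19.10) = -101.40 mGal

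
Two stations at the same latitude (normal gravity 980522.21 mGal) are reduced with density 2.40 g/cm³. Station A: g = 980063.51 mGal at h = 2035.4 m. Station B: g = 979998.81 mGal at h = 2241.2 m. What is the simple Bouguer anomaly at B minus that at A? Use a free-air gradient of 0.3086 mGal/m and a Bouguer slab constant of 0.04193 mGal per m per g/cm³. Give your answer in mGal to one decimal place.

-21.9

Δg_SB(A) = 980063.51 − 980522.21 + 0.3086×2035.4 − 0.04193×2.40×2035.4 = -35.40 mGal
Δg_SB(B) = 979998.81 − 980522.21 + 0.3086×2241.2 − 0.04193×2.40×2241.2 = -57.30 mGal
Difference = -57.30 − (-35.40) = -21.90 mGal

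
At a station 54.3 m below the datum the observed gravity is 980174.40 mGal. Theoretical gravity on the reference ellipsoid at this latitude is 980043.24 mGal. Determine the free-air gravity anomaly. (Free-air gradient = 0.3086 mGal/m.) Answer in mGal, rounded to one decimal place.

Free-air correction = 0.3086 × -54.3 = -16.76 mGal
Free-air anomaly = 980174.40 − 980043.24 + (-16.76) = 114.40 mGal

114.4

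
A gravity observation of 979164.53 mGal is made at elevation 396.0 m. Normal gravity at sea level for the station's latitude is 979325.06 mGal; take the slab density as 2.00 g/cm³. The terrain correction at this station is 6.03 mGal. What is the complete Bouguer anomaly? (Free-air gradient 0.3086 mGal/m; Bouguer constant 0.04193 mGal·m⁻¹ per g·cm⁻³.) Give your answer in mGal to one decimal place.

-65.5

Free-air correction = 0.3086 × 396.0 = 122.21 mGal
Free-air anomaly = 979164.53 − 979325.06 + (122.21) = -38.32 mGal
Bouguer slab correction = 0.04193 × 2.00 × 396.0 = 33.21 mGal
Simple Bouguer anomaly = -38.32 − (33.21) = -71.53 mGal
Complete Bouguer anomaly = -71.53 + 6.03 = -65.50 mGal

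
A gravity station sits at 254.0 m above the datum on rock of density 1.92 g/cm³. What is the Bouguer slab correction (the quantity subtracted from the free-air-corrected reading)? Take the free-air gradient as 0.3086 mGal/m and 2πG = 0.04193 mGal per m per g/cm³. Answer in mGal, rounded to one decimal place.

Bouguer slab correction = 0.04193 × 1.92 × 254.0 = 20.4 mGal

20.4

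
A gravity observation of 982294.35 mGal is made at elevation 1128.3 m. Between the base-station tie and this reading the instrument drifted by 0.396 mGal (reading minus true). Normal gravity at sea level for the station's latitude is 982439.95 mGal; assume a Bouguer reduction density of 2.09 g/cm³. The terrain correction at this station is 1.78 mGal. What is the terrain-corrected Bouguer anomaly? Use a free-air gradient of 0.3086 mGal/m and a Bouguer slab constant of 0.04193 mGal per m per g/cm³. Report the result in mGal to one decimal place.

105.1

Drift-corrected reading = 982294.35 − (0.396) = 982293.954 mGal
Free-air correction = 0.3086 × 1128.3 = 348.19 mGal
Free-air anomaly = 982293.954 − 982439.95 + (348.19) = 202.194 mGal
Bouguer slab correction = 0.04193 × 2.09 × 1128.3 = 98.88 mGal
Simple Bouguer anomaly = 202.194 − (98.88) = 103.314 mGal
Complete Bouguer anomaly = 103.314 + 1.78 = 105.094 mGal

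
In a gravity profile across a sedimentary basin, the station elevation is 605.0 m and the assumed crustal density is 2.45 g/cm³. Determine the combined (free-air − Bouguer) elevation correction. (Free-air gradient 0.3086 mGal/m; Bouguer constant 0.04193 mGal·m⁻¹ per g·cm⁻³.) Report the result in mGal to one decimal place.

Combined gradient = 0.3086 − 0.04193 × 2.45 = 0.2058715 mGal/m
Combined elevation correction = 0.2058715 × 605.0 = 124.6 mGal

124.6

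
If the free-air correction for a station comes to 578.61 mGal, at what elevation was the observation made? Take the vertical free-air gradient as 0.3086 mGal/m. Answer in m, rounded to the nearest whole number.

h = 578.61 / 0.3086 = 1874.95 m

1875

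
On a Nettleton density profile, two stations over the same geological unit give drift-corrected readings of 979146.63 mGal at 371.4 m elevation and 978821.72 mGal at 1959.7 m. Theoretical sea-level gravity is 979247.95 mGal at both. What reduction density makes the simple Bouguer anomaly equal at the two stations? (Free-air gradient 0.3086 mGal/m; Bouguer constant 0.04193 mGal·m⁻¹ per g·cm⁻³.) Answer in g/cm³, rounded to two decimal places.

Δg_obs = 978821.72 − 979146.63 = -324.91 mGal over Δh = 1959.7 − 371.4 = 1588.3 m
Equal Bouguer anomalies ⇒ Δg_obs + (0.3086 − 0.04193ρ)·Δh = 0
0.3086 − 0.04193ρ = −Δg_obs/Δh = 0.20456
ρ = (0.3086 − 0.20456) / 0.04193 = 2.48 g/cm³

2.48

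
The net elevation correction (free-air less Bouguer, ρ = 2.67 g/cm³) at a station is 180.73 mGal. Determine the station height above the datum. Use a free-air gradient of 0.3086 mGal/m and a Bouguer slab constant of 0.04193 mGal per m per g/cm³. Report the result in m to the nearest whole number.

Combined gradient = 0.3086 − 0.04193 × 2.67 = 0.1966469 mGal/m
h = 180.73 / 0.1966469 = 919.06 m

919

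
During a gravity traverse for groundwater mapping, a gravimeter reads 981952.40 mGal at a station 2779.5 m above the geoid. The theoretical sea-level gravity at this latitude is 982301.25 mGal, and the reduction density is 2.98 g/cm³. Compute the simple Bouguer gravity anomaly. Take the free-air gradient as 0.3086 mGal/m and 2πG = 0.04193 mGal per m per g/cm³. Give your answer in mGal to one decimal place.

161.6

Free-air correction = 0.3086 × 2779.5 = 857.75 mGal
Free-air anomaly = 981952.40 − 982301.25 + (857.75) = 508.90 mGal
Bouguer slab correction = 0.04193 × 2.98 × 2779.5 = 347.30 mGal
Simple Bouguer anomaly = 508.90 − (347.30) = 161.60 mGal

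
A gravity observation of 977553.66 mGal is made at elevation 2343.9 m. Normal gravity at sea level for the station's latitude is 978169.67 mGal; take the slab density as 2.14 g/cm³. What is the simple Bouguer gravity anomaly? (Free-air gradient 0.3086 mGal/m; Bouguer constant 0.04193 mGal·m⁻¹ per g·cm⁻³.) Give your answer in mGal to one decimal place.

-103.0

Free-air correction = 0.3086 × 2343.9 = 723.33 mGal
Free-air anomaly = 977553.66 − 978169.67 + (723.33) = 107.32 mGal
Bouguer slab correction = 0.04193 × 2.14 × 2343.9 = 210.32 mGal
Simple Bouguer anomaly = 107.32 − (210.32) = -103.00 mGal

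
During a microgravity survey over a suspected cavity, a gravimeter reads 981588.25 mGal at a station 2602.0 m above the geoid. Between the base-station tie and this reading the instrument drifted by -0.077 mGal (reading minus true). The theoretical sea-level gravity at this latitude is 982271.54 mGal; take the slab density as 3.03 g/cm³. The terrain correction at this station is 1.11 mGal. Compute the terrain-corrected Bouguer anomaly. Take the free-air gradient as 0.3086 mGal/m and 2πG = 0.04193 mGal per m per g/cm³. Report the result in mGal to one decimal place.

Drift-corrected reading = 981588.25 − (-0.077) = 981588.327 mGal
Free-air correction = 0.3086 × 2602.0 = 802.98 mGal
Free-air anomaly = 981588.327 − 982271.54 + (802.98) = 119.767 mGal
Bouguer slab correction = 0.04193 × 3.03 × 2602.0 = 330.58 mGal
Simple Bouguer anomaly = 119.767 − (330.58) = -210.813 mGal
Complete Bouguer anomaly = -210.813 + 1.11 = -209.703 mGal

-209.7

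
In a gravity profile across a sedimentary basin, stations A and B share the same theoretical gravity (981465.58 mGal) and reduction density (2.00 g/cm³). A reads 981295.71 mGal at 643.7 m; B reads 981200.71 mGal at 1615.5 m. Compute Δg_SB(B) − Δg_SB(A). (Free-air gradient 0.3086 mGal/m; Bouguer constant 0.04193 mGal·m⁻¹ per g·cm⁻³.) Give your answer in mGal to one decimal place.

Δg_SB(A) = 981295.71 − 981465.58 + 0.3086×643.7 − 0.04193×2.00×643.7 = -25.20 mGal
Δg_SB(B) = 981200.71 − 981465.58 + 0.3086×1615.5 − 0.04193×2.00×1615.5 = 98.20 mGal
Difference = 98.20 − (-25.20) = 123.40 mGal

123.4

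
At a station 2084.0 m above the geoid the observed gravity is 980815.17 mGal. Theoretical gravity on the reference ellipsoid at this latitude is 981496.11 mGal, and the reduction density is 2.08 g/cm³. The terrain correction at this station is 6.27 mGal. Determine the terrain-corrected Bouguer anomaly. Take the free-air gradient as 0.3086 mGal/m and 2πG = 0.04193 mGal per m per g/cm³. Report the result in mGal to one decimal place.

-213.3

Free-air correction = 0.3086 × 2084.0 = 643.12 mGal
Free-air anomaly = 980815.17 − 981496.11 + (643.12) = -37.82 mGal
Bouguer slab correction = 0.04193 × 2.08 × 2084.0 = 181.75 mGal
Simple Bouguer anomaly = -37.82 − (181.75) = -219.57 mGal
Complete Bouguer anomaly = -219.57 + 6.27 = -213.30 mGal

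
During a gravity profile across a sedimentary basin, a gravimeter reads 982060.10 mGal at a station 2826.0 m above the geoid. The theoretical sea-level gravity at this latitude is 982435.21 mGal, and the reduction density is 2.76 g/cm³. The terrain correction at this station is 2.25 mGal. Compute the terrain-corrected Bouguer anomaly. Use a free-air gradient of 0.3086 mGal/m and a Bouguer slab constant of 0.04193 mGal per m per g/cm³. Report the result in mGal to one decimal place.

Free-air correction = 0.3086 × 2826.0 = 872.10 mGal
Free-air anomaly = 982060.10 − 982435.21 + (872.10) = 496.99 mGal
Bouguer slab correction = 0.04193 × 2.76 × 2826.0 = 327.04 mGal
Simple Bouguer anomaly = 496.99 − (327.04) = 169.95 mGal
Complete Bouguer anomaly = 169.95 + 2.25 = 172.20 mGal

172.2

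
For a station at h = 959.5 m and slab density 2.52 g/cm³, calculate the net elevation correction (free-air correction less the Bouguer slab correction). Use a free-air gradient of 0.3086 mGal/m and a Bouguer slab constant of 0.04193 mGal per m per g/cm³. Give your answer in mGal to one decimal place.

194.7

Combined gradient = 0.3086 − 0.04193 × 2.52 = 0.2029364 mGal/m
Combined elevation correction = 0.2029364 × 959.5 = 194.7 mGal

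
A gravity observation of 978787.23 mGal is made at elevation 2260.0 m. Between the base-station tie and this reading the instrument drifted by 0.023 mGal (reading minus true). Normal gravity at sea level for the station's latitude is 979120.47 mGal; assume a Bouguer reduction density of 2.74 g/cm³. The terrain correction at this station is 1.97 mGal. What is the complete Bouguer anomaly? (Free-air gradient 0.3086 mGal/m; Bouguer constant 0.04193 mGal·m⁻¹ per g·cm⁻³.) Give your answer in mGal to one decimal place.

106.5

Drift-corrected reading = 978787.23 − (0.023) = 978787.207 mGal
Free-air correction = 0.3086 × 2260.0 = 697.44 mGal
Free-air anomaly = 978787.207 − 979120.47 + (697.44) = 364.177 mGal
Bouguer slab correction = 0.04193 × 2.74 × 2260.0 = 259.65 mGal
Simple Bouguer anomaly = 364.177 − (259.65) = 104.527 mGal
Complete Bouguer anomaly = 104.527 + 1.97 = 106.497 mGal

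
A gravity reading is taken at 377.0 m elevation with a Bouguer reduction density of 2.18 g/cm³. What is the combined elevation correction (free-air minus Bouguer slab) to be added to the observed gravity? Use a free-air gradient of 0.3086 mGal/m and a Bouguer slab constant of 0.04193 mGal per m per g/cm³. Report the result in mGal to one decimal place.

Combined gradient = 0.3086 − 0.04193 × 2.18 = 0.2171926 mGal/m
Combined elevation correction = 0.2171926 × 377.0 = 81.9 mGal

81.9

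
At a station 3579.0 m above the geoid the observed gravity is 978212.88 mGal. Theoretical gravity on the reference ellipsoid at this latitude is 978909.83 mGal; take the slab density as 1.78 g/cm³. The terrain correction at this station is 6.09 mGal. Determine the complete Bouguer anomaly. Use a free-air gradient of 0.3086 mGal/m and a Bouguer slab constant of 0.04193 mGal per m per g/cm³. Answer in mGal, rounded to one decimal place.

146.5

Free-air correction = 0.3086 × 3579.0 = 1104.48 mGal
Free-air anomaly = 978212.88 − 978909.83 + (1104.48) = 407.53 mGal
Bouguer slab correction = 0.04193 × 1.78 × 3579.0 = 267.12 mGal
Simple Bouguer anomaly = 407.53 − (267.12) = 140.41 mGal
Complete Bouguer anomaly = 140.41 + 6.09 = 146.50 mGal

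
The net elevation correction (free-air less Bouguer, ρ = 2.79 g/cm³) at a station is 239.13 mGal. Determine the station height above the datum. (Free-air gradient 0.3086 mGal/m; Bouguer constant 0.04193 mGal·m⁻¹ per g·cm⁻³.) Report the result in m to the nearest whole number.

Combined gradient = 0.3086 − 0.04193 × 2.79 = 0.1916153 mGal/m
h = 239.13 / 0.1916153 = 1247.97 m

1248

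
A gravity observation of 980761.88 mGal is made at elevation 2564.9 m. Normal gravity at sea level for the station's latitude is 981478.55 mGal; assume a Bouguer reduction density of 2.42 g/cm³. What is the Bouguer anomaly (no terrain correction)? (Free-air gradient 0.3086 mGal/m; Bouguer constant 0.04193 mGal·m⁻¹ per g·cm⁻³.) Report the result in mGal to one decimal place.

-185.4

Free-air correction = 0.3086 × 2564.9 = 791.53 mGal
Free-air anomaly = 980761.88 − 981478.55 + (791.53) = 74.86 mGal
Bouguer slab correction = 0.04193 × 2.42 × 2564.9 = 260.26 mGal
Simple Bouguer anomaly = 74.86 − (260.26) = -185.40 mGal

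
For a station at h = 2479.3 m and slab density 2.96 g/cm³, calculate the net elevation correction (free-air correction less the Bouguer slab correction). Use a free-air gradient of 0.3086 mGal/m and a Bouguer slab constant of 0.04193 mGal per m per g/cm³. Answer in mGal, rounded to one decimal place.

457.4

Combined gradient = 0.3086 − 0.04193 × 2.96 = 0.1844872 mGal/m
Combined elevation correction = 0.1844872 × 2479.3 = 457.4 mGal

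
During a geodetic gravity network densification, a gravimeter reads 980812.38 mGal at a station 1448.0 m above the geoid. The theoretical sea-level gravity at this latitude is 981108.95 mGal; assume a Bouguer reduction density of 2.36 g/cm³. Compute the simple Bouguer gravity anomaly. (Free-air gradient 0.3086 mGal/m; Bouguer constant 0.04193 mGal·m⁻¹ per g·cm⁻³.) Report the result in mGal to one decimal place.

Free-air correction = 0.3086 × 1448.0 = 446.85 mGal
Free-air anomaly = 980812.38 − 981108.95 + (446.85) = 150.28 mGal
Bouguer slab correction = 0.04193 × 2.36 × 1448.0 = 143.29 mGal
Simple Bouguer anomaly = 150.28 − (143.29) = 6.99 mGal

7.0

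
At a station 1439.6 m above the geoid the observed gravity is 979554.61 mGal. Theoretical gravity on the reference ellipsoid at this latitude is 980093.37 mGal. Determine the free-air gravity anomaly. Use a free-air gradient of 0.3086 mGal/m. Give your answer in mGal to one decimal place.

-94.5

Free-air correction = 0.3086 × 1439.6 = 444.26 mGal
Free-air anomaly = 979554.61 − 980093.37 + (444.26) = -94.50 mGal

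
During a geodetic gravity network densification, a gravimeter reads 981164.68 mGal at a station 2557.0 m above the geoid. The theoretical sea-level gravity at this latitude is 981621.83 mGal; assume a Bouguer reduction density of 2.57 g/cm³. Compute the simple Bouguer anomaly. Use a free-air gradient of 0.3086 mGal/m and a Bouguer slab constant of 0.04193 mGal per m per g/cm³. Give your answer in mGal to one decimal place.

Free-air correction = 0.3086 × 2557.0 = 789.09 mGal
Free-air anomaly = 981164.68 − 981621.83 + (789.09) = 331.94 mGal
Bouguer slab correction = 0.04193 × 2.57 × 2557.0 = 275.54 mGal
Simple Bouguer anomaly = 331.94 − (275.54) = 56.40 mGal

56.4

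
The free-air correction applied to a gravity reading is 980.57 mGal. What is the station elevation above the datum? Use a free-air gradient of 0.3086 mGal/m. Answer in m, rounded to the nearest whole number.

3177

h = 980.57 / 0.3086 = 3177.48 m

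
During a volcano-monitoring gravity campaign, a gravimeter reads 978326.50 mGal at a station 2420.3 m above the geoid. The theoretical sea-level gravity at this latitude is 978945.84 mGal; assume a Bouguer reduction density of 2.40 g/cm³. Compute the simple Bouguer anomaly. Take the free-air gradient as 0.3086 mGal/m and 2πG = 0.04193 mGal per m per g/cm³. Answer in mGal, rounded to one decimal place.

Free-air correction = 0.3086 × 2420.3 = 746.90 mGal
Free-air anomaly = 978326.50 − 978945.84 + (746.90) = 127.56 mGal
Bouguer slab correction = 0.04193 × 2.40 × 2420.3 = 243.56 mGal
Simple Bouguer anomaly = 127.56 − (243.56) = -116.00 mGal

-116.0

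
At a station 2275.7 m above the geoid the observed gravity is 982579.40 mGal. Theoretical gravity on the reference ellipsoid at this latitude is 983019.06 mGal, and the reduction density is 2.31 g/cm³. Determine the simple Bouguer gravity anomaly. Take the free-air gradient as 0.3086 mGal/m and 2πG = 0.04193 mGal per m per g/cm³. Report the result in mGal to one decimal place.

Free-air correction = 0.3086 × 2275.7 = 702.28 mGal
Free-air anomaly = 982579.40 − 983019.06 + (702.28) = 262.62 mGal
Bouguer slab correction = 0.04193 × 2.31 × 2275.7 = 220.42 mGal
Simple Bouguer anomaly = 262.62 − (220.42) = 42.20 mGal

42.2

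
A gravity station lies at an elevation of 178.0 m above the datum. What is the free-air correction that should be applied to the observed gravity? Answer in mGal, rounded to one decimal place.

Free-air correction = 0.3086 × 178.0 = 54.9 mGal

54.9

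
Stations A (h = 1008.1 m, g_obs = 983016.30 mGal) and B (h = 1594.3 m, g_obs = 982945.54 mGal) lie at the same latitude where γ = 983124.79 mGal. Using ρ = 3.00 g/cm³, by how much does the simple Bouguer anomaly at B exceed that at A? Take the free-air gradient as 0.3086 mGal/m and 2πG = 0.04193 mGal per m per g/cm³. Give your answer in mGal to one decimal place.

Δg_SB(A) = 983016.30 − 983124.79 + 0.3086×1008.1 − 0.04193×3.00×1008.1 = 75.80 mGal
Δg_SB(B) = 982945.54 − 983124.79 + 0.3086×1594.3 − 0.04193×3.00×1594.3 = 112.20 mGal
Difference = 112.20 − (75.80) = 36.40 mGal

36.4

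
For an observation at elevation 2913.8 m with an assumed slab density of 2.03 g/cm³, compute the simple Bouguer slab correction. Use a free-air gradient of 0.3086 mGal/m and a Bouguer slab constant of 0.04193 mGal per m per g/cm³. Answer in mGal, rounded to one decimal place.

Bouguer slab correction = 0.04193 × 2.03 × 2913.8 = 248.0 mGal

248.0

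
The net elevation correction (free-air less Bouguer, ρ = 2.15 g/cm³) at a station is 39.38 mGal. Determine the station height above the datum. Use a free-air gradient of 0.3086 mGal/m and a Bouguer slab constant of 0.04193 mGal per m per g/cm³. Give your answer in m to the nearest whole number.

Combined gradient = 0.3086 − 0.04193 × 2.15 = 0.2184505 mGal/m
h = 39.38 / 0.2184505 = 180.27 m

180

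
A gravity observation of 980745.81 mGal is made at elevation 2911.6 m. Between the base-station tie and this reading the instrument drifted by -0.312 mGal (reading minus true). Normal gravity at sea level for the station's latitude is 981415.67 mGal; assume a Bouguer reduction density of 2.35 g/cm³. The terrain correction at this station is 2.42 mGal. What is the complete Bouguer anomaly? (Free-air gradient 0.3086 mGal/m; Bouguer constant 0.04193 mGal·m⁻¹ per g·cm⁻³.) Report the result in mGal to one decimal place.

Drift-corrected reading = 980745.81 − (-0.312) = 980746.122 mGal
Free-air correction = 0.3086 × 2911.6 = 898.52 mGal
Free-air anomaly = 980746.122 − 981415.67 + (898.52) = 228.972 mGal
Bouguer slab correction = 0.04193 × 2.35 × 2911.6 = 286.90 mGal
Simple Bouguer anomaly = 228.972 − (286.90) = -57.928 mGal
Complete Bouguer anomaly = -57.928 + 2.42 = -55.508 mGal

-55.5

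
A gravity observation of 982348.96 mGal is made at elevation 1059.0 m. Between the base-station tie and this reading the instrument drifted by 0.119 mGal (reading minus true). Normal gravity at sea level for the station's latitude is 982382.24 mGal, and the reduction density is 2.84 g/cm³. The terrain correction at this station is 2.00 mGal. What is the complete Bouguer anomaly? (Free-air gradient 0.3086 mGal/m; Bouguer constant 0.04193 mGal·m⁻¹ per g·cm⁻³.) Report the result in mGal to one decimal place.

169.3

Drift-corrected reading = 982348.96 − (0.119) = 982348.841 mGal
Free-air correction = 0.3086 × 1059.0 = 326.81 mGal
Free-air anomaly = 982348.841 − 982382.24 + (326.81) = 293.411 mGal
Bouguer slab correction = 0.04193 × 2.84 × 1059.0 = 126.11 mGal
Simple Bouguer anomaly = 293.411 − (126.11) = 167.301 mGal
Complete Bouguer anomaly = 167.301 + 2.00 = 169.301 mGal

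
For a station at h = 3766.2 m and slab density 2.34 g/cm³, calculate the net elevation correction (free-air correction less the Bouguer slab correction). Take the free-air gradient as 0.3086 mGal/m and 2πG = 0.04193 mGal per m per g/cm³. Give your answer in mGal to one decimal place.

Combined gradient = 0.3086 − 0.04193 × 2.34 = 0.2104838 mGal/m
Combined elevation correction = 0.2104838 × 3766.2 = 792.7 mGal

792.7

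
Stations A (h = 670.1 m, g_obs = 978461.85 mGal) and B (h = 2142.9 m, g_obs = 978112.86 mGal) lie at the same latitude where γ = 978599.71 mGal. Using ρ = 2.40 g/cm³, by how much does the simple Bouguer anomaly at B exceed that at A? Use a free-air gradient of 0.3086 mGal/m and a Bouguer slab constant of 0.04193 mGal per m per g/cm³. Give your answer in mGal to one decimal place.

Δg_SB(A) = 978461.85 − 978599.71 + 0.3086×670.1 − 0.04193×2.40×670.1 = 1.50 mGal
Δg_SB(B) = 978112.86 − 978599.71 + 0.3086×2142.9 − 0.04193×2.40×2142.9 = -41.20 mGal
Difference = -41.20 − (1.50) = -42.70 mGal

-42.7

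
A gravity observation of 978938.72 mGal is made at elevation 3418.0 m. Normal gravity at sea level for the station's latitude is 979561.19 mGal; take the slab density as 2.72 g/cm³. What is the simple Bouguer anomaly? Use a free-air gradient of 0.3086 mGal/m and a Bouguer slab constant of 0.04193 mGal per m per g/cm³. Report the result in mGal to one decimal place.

42.5

Free-air correction = 0.3086 × 3418.0 = 1054.79 mGal
Free-air anomaly = 978938.72 − 979561.19 + (1054.79) = 432.32 mGal
Bouguer slab correction = 0.04193 × 2.72 × 3418.0 = 389.82 mGal
Simple Bouguer anomaly = 432.32 − (389.82) = 42.50 mGal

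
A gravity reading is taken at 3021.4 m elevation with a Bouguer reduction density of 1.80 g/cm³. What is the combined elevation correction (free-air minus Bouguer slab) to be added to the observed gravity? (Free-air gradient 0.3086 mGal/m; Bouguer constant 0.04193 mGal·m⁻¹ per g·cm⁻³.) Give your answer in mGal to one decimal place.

Combined gradient = 0.3086 − 0.04193 × 1.80 = 0.2331260 mGal/m
Combined elevation correction = 0.2331260 × 3021.4 = 704.4 mGal

704.4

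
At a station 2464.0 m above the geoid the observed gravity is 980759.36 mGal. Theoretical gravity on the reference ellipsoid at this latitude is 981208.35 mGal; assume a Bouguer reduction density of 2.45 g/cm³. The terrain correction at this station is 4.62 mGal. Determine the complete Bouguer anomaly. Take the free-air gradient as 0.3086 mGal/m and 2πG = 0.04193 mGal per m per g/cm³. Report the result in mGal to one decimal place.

Free-air correction = 0.3086 × 2464.0 = 760.39 mGal
Free-air anomaly = 980759.36 − 981208.35 + (760.39) = 311.40 mGal
Bouguer slab correction = 0.04193 × 2.45 × 2464.0 = 253.12 mGal
Simple Bouguer anomaly = 311.40 − (253.12) = 58.28 mGal
Complete Bouguer anomaly = 58.28 + 4.62 = 62.90 mGal

62.9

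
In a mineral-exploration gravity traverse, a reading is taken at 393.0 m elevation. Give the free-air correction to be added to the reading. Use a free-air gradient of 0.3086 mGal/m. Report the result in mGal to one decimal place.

Free-air correction = 0.3086 × 393.0 = 121.3 mGal

121.3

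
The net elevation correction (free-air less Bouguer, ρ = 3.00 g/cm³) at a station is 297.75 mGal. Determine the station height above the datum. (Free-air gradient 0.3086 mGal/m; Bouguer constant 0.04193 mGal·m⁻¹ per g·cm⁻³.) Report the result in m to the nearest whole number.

Combined gradient = 0.3086 − 0.04193 × 3.00 = 0.1828100 mGal/m
h = 297.75 / 0.1828100 = 1628.74 m

1629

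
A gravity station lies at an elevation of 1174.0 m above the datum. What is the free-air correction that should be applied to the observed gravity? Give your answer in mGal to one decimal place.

Free-air correction = 0.3086 × 1174.0 = 362.3 mGal

362.3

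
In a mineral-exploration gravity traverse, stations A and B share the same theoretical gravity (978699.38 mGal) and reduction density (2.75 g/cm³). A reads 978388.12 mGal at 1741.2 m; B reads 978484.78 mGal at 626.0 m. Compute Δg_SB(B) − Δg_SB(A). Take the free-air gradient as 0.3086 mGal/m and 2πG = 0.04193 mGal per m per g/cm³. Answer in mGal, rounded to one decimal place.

Δg_SB(A) = 978388.12 − 978699.38 + 0.3086×1741.2 − 0.04193×2.75×1741.2 = 25.30 mGal
Δg_SB(B) = 978484.78 − 978699.38 + 0.3086×626.0 − 0.04193×2.75×626.0 = -93.60 mGal
Difference = -93.60 − (25.30) = -118.90 mGal

-118.9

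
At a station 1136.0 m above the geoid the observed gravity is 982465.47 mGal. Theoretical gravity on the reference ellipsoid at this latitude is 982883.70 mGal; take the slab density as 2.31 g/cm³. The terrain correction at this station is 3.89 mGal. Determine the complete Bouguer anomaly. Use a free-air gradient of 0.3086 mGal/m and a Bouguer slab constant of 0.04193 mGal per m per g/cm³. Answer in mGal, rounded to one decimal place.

-173.8

Free-air correction = 0.3086 × 1136.0 = 350.57 mGal
Free-air anomaly = 982465.47 − 982883.70 + (350.57) = -67.66 mGal
Bouguer slab correction = 0.04193 × 2.31 × 1136.0 = 110.03 mGal
Simple Bouguer anomaly = -67.66 − (110.03) = -177.69 mGal
Complete Bouguer anomaly = -177.69 + 3.89 = -173.80 mGal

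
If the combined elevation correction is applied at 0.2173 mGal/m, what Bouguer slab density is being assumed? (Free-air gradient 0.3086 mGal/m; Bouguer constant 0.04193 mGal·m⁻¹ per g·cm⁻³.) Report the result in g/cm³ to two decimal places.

0.2173 = 0.3086 − 0.04193 × ρ
ρ = (0.3086 − 0.2173) / 0.04193 = 2.18 g/cm³

2.18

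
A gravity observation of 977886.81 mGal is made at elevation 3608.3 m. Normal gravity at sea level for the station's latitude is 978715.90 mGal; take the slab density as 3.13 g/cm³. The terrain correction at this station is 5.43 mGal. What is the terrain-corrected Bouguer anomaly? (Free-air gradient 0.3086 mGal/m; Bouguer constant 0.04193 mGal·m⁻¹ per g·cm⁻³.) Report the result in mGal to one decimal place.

Free-air correction = 0.3086 × 3608.3 = 1113.52 mGal
Free-air anomaly = 977886.81 − 978715.90 + (1113.52) = 284.43 mGal
Bouguer slab correction = 0.04193 × 3.13 × 3608.3 = 473.56 mGal
Simple Bouguer anomaly = 284.43 − (473.56) = -189.13 mGal
Complete Bouguer anomaly = -189.13 + 5.43 = -183.70 mGal

-183.7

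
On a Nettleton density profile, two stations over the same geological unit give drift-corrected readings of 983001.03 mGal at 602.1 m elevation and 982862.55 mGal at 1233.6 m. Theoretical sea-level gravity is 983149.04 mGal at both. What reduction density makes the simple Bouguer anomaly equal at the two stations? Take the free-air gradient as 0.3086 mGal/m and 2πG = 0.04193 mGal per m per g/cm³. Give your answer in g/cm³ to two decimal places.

2.13

Δg_obs = 982862.55 − 983001.03 = -138.48 mGal over Δh = 1233.6 − 602.1 = 631.5 m
Equal Bouguer anomalies ⇒ Δg_obs + (0.3086 − 0.04193ρ)·Δh = 0
0.3086 − 0.04193ρ = −Δg_obs/Δh = 0.21929
ρ = (0.3086 − 0.21929) / 0.04193 = 2.13 g/cm³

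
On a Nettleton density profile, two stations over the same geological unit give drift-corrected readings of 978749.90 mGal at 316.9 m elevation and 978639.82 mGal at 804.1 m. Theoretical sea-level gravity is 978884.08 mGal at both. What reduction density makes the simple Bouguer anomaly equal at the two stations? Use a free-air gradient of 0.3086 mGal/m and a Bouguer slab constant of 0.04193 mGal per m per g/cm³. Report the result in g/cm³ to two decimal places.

Δg_obs = 978639.82 − 978749.90 = -110.08 mGal over Δh = 804.1 − 316.9 = 487.2 m
Equal Bouguer anomalies ⇒ Δg_obs + (0.3086 − 0.04193ρ)·Δh = 0
0.3086 − 0.04193ρ = −Δg_obs/Δh = 0.22594
ρ = (0.3086 − 0.22594) / 0.04193 = 1.97 g/cm³

1.97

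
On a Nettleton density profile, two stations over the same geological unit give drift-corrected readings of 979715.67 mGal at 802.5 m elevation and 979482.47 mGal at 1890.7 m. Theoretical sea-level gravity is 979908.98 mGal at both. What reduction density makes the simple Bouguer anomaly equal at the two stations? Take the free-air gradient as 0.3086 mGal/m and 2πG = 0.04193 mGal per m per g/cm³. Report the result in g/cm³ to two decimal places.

2.25

Δg_obs = 979482.47 − 979715.67 = -233.20 mGal over Δh = 1890.7 − 802.5 = 1088.2 m
Equal Bouguer anomalies ⇒ Δg_obs + (0.3086 − 0.04193ρ)·Δh = 0
0.3086 − 0.04193ρ = −Δg_obs/Δh = 0.21430
ρ = (0.3086 − 0.21430) / 0.04193 = 2.25 g/cm³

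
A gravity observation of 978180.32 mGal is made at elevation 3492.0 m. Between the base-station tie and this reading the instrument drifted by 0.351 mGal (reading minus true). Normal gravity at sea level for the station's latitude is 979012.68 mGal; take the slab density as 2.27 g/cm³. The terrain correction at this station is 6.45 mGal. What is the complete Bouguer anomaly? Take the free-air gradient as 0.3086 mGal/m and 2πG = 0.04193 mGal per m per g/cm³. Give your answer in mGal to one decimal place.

-81.0

Drift-corrected reading = 978180.32 − (0.351) = 978179.969 mGal
Free-air correction = 0.3086 × 3492.0 = 1077.63 mGal
Free-air anomaly = 978179.969 − 979012.68 + (1077.63) = 244.919 mGal
Bouguer slab correction = 0.04193 × 2.27 × 3492.0 = 332.37 mGal
Simple Bouguer anomaly = 244.919 − (332.37) = -87.451 mGal
Complete Bouguer anomaly = -87.451 + 6.45 = -81.001 mGal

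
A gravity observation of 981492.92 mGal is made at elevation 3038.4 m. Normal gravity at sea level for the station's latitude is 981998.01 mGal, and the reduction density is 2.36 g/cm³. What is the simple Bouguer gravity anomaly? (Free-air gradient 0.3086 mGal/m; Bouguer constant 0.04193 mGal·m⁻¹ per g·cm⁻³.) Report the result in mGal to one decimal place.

Free-air correction = 0.3086 × 3038.4 = 937.65 mGal
Free-air anomaly = 981492.92 − 981998.01 + (937.65) = 432.56 mGal
Bouguer slab correction = 0.04193 × 2.36 × 3038.4 = 300.66 mGal
Simple Bouguer anomaly = 432.56 − (300.66) = 131.90 mGal

131.9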